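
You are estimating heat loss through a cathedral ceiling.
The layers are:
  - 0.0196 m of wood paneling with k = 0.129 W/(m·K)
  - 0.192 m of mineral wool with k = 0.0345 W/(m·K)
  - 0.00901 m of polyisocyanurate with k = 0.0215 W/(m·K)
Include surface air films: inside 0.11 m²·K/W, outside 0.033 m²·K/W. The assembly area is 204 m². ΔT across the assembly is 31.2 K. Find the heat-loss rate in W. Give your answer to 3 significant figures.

0.0196/0.129 = 0.1519
0.192/0.0345 = 5.565
0.00901/0.0215 = 0.4191
R_total = 0.11 + 0.1519 + 5.565 + 0.4191 + 0.033 = 6.279 m²·K/W
Q = A·ΔT/R = 204 × 31.2 / 6.279 = 1014 W

1010 W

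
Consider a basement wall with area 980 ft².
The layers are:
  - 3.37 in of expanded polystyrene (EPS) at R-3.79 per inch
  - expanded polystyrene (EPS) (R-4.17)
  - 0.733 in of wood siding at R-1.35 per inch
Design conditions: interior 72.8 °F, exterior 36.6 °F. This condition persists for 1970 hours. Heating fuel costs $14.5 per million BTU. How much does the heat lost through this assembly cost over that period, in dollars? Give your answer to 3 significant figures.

56.5 dollars

3.37 × 3.79 = 12.77
0.733 × 1.35 = 0.9896
R_total = 12.77 + 4.17 + 0.9896 = 17.93 ft²·°F·h/BTU
Q = 980 × (72.8 − 36.6) / 17.93 = 1978 BTU/h
E = 1978 × 1970 = 3897000 BTU
Cost = 3897000/10⁶ × 14.5 = $56.51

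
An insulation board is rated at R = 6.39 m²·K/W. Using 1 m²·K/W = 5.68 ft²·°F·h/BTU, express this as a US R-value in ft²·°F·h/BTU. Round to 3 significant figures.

R_US = 6.39 × 5.68 = 36.3

36.3 ft²·°F·h/BTU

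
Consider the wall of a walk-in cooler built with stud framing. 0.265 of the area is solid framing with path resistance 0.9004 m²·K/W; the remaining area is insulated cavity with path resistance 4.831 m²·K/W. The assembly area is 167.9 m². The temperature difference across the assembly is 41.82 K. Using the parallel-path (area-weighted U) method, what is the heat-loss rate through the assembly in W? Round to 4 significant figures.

U_eff = 0.735/4.831 + 0.265/0.9004 = 0.15214 + 0.29431 = 0.44646
R_eff = 1/U_eff = 2.2399 m²·K/W
Q = 167.9 × 41.82 / 2.2399 = 3134.8 W

3135 W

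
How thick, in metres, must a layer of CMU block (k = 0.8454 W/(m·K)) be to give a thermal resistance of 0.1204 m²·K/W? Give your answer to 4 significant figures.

L = R·k = 0.1204 × 0.8454 = 0.10179 m

0.1018 m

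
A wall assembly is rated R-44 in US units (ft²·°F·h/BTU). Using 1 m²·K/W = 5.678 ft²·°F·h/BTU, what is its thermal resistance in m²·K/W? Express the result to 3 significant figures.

R_SI = 44/5.678 = 7.749

7.75 m²·K/W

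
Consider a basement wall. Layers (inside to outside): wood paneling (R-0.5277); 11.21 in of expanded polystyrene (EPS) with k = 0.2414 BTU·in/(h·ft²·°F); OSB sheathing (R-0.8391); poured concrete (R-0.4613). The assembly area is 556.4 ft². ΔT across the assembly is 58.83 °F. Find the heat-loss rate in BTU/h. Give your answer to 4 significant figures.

11.21/0.2414 = 46.437
R_total = 0.5277 + 46.437 + 0.8391 + 0.4613 = 48.266 ft²·°F·h/BTU
Q = A·ΔT/R = 556.4 × 58.83 / 48.266 = 678.19 BTU/h

678.2 BTU/h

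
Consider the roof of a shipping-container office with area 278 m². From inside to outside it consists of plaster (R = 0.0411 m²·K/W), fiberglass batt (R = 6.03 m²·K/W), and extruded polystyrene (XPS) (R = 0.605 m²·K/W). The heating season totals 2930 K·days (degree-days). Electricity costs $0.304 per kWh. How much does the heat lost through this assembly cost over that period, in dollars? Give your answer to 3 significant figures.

R_total = 0.0411 + 6.03 + 0.605 = 6.676 m²·K/W
E = A × HDD × 24 / R / 1000 = 278 × 2930 × 24 / 6.676 / 1000 = 2928 kWh
Cost = 2928 × 0.304 = $890.2

890 dollars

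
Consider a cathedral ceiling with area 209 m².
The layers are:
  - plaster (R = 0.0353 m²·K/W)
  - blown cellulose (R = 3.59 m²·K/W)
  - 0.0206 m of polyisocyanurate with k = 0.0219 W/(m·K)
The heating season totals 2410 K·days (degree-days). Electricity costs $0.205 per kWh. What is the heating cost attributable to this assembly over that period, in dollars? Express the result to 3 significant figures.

0.0206/0.0219 = 0.9406
R_total = 0.0353 + 3.59 + 0.9406 = 4.566 m²·K/W
E = A × HDD × 24 / R / 1000 = 209 × 2410 × 24 / 4.566 / 1000 = 2648 kWh
Cost = 2648 × 0.205 = $542.7

543 dollars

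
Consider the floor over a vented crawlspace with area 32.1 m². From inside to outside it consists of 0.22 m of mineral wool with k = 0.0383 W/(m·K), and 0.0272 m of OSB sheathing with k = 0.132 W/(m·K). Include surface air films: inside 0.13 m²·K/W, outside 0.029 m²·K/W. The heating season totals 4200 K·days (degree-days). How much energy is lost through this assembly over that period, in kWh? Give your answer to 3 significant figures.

0.22/0.0383 = 5.744
0.0272/0.132 = 0.2061
R_total = 0.13 + 5.744 + 0.2061 + 0.029 = 6.109 m²·K/W
E = A × HDD × 24 / R / 1000 = 32.1 × 4200 × 24 / 6.109 / 1000 = 529.6 kWh

530 kWh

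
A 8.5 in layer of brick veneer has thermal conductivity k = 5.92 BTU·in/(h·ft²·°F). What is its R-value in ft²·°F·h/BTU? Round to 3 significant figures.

R = L/k = 8.5/5.92 = 1.436 ft²·°F·h/BTU

1.44 ft²·°F·h/BTU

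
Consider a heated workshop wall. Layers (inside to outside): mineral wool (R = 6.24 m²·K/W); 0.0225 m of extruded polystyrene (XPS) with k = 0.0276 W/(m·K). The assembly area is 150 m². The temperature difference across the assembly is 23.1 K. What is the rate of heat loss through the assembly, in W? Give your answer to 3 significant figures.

0.0225/0.0276 = 0.8152
R_total = 6.24 + 0.8152 = 7.055 m²·K/W
Q = A·ΔT/R = 150 × 23.1 / 7.055 = 491.1 W

491 W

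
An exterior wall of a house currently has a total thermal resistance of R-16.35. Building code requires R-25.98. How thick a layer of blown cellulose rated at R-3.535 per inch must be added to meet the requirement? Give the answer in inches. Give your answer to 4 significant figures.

ΔR = 25.98 − 16.35 = 9.63 ft²·°F·h/BTU
L = ΔR / (R/in) = 9.63/3.535 = 2.7242 in

2.724 in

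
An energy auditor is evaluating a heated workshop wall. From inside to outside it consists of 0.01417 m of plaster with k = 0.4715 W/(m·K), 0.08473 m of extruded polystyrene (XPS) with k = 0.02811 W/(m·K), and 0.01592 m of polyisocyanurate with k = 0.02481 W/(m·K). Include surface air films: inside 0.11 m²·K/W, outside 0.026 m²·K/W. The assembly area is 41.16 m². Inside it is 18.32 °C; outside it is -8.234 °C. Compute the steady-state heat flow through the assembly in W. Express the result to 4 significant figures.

0.01417/0.4715 = 0.030053
0.08473/0.02811 = 3.0142
0.01592/0.02481 = 0.64168
R_total = 0.11 + 0.030053 + 3.0142 + 0.64168 + 0.026 = 3.822 m²·K/W
Q = A·ΔT/R = 41.16 × (18.32 − (-8.234)) / 3.822 = 285.97 W

286.0 W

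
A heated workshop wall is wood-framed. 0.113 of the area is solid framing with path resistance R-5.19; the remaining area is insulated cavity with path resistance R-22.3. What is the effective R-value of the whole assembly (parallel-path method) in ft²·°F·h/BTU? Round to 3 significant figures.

U_eff = 0.887/22.3 + 0.113/5.19 = 0.03978 + 0.02177 = 0.06155
R_eff = 1/U_eff = 16.25 ft²·°F·h/BTU

16.2 ft²·°F·h/BTU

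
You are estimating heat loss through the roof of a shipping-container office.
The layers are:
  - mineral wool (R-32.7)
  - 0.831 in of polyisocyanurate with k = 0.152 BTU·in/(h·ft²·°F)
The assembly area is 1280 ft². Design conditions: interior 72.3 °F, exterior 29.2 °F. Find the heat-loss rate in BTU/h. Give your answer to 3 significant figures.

0.831/0.152 = 5.467
R_total = 32.7 + 5.467 = 38.17 ft²·°F·h/BTU
Q = A·ΔT/R = 1280 × (72.3 − 29.2) / 38.17 = 1445 BTU/h

1450 BTU/h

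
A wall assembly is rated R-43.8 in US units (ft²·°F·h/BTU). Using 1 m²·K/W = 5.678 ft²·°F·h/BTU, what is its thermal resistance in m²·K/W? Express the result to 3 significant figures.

7.71 m²·K/W

R_SI = 43.8/5.678 = 7.714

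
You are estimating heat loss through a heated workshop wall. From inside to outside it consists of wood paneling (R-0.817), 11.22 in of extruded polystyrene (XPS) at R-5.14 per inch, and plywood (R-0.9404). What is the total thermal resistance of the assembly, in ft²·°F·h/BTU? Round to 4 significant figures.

59.43 ft²·°F·h/BTU

11.22 × 5.14 = 57.671
R_total = 0.817 + 57.671 + 0.9404 = 59.428 ft²·°F·h/BTU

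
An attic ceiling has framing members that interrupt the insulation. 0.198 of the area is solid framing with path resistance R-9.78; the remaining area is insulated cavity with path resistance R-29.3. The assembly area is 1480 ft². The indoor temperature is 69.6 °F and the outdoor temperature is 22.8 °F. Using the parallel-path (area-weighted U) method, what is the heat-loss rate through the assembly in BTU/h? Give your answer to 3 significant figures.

U_eff = 0.802/29.3 + 0.198/9.78 = 0.02737 + 0.02025 = 0.04762
R_eff = 1/U_eff = 21 ft²·°F·h/BTU
Q = 1480 × (69.6 − 22.8) / 21 = 3298 BTU/h

3300 BTU/h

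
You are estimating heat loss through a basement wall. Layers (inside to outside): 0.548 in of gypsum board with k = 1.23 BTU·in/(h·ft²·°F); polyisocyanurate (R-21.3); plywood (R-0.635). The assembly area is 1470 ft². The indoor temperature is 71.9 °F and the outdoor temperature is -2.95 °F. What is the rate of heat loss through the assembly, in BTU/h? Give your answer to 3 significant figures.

4920 BTU/h

0.548/1.23 = 0.4455
R_total = 0.4455 + 21.3 + 0.635 = 22.38 ft²·°F·h/BTU
Q = A·ΔT/R = 1470 × (71.9 − (-2.95)) / 22.38 = 4916 BTU/h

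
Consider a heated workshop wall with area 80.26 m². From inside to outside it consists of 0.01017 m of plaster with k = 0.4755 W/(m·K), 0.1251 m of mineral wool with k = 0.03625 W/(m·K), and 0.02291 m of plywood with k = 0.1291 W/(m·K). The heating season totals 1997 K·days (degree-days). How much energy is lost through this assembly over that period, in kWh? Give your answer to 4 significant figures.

0.01017/0.4755 = 0.021388
0.1251/0.03625 = 3.451
0.02291/0.1291 = 0.17746
R_total = 0.021388 + 3.451 + 0.17746 = 3.6499 m²·K/W
E = A × HDD × 24 / R / 1000 = 80.26 × 1997 × 24 / 3.6499 / 1000 = 1053.9 kWh

1054 kWh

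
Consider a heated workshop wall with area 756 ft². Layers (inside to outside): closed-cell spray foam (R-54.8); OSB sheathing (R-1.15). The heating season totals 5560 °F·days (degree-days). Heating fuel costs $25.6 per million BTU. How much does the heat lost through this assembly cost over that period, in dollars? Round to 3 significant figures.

R_total = 54.8 + 1.15 = 55.95 ft²·°F·h/BTU
E = A × HDD × 24 / R = 756 × 5560 × 24 / 55.95 = 1803000 BTU
Cost = 1803000/10⁶ × 25.6 = $46.16

46.2 dollars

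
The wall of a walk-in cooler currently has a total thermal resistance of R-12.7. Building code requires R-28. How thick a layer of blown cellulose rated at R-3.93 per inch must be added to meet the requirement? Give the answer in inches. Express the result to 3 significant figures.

ΔR = 28 − 12.7 = 15.3 ft²·°F·h/BTU
L = ΔR / (R/in) = 15.3/3.93 = 3.893 in

3.89 in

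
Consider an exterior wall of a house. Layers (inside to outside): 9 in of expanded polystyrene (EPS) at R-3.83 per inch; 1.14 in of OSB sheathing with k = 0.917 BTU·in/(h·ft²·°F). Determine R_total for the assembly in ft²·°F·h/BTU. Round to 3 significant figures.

9 × 3.83 = 34.47
1.14/0.917 = 1.243
R_total = 34.47 + 1.243 = 35.71 ft²·°F·h/BTU

35.7 ft²·°F·h/BTU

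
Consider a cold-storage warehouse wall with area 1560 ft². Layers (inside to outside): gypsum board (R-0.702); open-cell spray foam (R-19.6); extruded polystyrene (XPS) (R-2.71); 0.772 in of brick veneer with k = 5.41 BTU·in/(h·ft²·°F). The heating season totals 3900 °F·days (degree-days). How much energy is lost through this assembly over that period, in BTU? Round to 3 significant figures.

0.772/5.41 = 0.1427
R_total = 0.702 + 19.6 + 2.71 + 0.1427 = 23.15 ft²·°F·h/BTU
E = A × HDD × 24 / R = 1560 × 3900 × 24 / 23.15 = 6306000 BTU

6310000 BTU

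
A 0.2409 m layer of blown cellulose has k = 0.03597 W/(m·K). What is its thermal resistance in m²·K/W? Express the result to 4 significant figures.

R = L/k = 0.2409/0.03597 = 6.6972 m²·K/W

6.697 m²·K/W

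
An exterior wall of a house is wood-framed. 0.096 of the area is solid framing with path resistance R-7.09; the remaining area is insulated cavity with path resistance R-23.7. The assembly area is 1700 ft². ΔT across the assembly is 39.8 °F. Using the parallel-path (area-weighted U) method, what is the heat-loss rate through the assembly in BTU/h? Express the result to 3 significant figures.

U_eff = 0.904/23.7 + 0.096/7.09 = 0.03814 + 0.01354 = 0.05168
R_eff = 1/U_eff = 19.35 ft²·°F·h/BTU
Q = 1700 × 39.8 / 19.35 = 3497 BTU/h

3500 BTU/h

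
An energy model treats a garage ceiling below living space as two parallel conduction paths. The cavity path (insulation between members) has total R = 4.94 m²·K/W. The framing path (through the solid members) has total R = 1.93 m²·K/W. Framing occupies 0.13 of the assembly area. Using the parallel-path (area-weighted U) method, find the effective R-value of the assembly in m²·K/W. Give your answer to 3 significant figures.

4.11 m²·K/W

U_eff = 0.87/4.94 + 0.13/1.93 = 0.1761 + 0.06736 = 0.2435
R_eff = 1/U_eff = 4.107 m²·K/W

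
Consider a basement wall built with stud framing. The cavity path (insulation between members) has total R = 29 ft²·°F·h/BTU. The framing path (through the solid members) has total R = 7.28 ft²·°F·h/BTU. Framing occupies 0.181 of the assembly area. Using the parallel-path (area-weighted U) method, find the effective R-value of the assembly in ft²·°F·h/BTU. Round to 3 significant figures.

U_eff = 0.819/29 + 0.181/7.28 = 0.02824 + 0.02486 = 0.0531
R_eff = 1/U_eff = 18.83 ft²·°F·h/BTU

18.8 ft²·°F·h/BTU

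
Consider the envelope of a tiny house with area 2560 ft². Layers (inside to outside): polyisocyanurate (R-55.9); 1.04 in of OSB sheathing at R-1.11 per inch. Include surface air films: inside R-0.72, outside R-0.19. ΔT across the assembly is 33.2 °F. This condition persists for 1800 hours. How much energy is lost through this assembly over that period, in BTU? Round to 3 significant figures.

2640000 BTU

1.04 × 1.11 = 1.154
R_total = 0.72 + 55.9 + 1.154 + 0.19 = 57.96 ft²·°F·h/BTU
Q = 2560 × 33.2 / 57.96 = 1466 BTU/h
E = 1466 × 1800 = 2639000 BTU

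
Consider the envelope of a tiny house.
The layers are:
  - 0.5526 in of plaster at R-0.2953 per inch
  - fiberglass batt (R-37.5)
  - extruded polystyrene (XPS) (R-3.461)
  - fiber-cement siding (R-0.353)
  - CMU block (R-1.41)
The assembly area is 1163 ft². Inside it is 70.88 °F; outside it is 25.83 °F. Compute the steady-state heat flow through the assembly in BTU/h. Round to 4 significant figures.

1222 BTU/h

0.5526 × 0.2953 = 0.16318
R_total = 0.16318 + 37.5 + 3.461 + 0.353 + 1.41 = 42.887 ft²·°F·h/BTU
Q = A·ΔT/R = 1163 × (70.88 − 25.83) / 42.887 = 1221.7 BTU/h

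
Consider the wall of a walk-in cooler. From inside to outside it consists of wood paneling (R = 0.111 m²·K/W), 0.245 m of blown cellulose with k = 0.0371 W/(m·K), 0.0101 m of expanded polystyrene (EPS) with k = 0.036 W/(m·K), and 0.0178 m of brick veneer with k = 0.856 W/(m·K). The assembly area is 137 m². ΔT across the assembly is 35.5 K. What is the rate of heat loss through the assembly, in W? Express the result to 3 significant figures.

693 W

0.245/0.0371 = 6.604
0.0101/0.036 = 0.2806
0.0178/0.856 = 0.02079
R_total = 0.111 + 6.604 + 0.2806 + 0.02079 = 7.016 m²·K/W
Q = A·ΔT/R = 137 × 35.5 / 7.016 = 693.2 W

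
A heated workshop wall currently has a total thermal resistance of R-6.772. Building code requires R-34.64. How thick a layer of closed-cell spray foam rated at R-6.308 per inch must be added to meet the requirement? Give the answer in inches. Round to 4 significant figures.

4.418 in

ΔR = 34.64 − 6.772 = 27.868 ft²·°F·h/BTU
L = ΔR / (R/in) = 27.868/6.308 = 4.4179 in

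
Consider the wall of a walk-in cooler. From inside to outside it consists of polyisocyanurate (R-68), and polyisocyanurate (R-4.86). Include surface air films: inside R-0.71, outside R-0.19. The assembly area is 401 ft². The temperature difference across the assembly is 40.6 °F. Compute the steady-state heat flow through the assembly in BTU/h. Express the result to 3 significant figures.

R_total = 0.71 + 68 + 4.86 + 0.19 = 73.76 ft²·°F·h/BTU
Q = A·ΔT/R = 401 × 40.6 / 73.76 = 220.7 BTU/h

221 BTU/h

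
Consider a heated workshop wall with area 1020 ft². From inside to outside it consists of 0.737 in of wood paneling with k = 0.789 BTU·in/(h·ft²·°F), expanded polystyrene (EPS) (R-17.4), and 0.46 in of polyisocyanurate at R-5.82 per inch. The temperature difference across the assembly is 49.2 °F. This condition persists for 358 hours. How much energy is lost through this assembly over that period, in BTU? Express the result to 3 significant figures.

0.737/0.789 = 0.9341
0.46 × 5.82 = 2.677
R_total = 0.9341 + 17.4 + 2.677 = 21.01 ft²·°F·h/BTU
Q = 1020 × 49.2 / 21.01 = 2388 BTU/h
E = 2388 × 358 = 855100 BTU

855000 BTU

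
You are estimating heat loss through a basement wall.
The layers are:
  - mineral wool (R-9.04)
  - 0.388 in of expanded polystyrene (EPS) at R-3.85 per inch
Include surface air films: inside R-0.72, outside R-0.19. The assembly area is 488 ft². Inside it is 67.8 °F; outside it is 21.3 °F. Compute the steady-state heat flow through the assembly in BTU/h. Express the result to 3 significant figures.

1980 BTU/h

0.388 × 3.85 = 1.494
R_total = 0.72 + 9.04 + 1.494 + 0.19 = 11.44 ft²·°F·h/BTU
Q = A·ΔT/R = 488 × (67.8 − 21.3) / 11.44 = 1983 BTU/h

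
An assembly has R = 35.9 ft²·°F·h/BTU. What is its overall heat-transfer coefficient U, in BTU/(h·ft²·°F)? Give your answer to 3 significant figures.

0.0279 BTU/(h·ft²·°F)

U = 1/R = 1/35.9 = 0.02786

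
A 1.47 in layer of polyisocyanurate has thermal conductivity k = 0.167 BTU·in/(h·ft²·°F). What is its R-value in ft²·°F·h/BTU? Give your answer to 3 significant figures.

R = L/k = 1.47/0.167 = 8.802 ft²·°F·h/BTU

8.80 ft²·°F·h/BTU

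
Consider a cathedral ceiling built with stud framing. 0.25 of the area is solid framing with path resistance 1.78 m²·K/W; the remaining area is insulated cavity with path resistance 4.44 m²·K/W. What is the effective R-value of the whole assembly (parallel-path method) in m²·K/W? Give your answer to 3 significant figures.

U_eff = 0.75/4.44 + 0.25/1.78 = 0.1689 + 0.1404 = 0.3094
R_eff = 1/U_eff = 3.232 m²·K/W

3.23 m²·K/W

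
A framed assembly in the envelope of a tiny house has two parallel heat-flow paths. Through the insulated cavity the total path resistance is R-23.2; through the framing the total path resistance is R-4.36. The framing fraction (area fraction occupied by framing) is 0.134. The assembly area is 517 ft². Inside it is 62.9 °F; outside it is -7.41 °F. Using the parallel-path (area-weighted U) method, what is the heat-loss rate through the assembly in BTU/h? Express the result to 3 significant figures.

U_eff = 0.866/23.2 + 0.134/4.36 = 0.03733 + 0.03073 = 0.06806
R_eff = 1/U_eff = 14.69 ft²·°F·h/BTU
Q = 517 × (62.9 − (-7.41)) / 14.69 = 2474 BTU/h

2470 BTU/h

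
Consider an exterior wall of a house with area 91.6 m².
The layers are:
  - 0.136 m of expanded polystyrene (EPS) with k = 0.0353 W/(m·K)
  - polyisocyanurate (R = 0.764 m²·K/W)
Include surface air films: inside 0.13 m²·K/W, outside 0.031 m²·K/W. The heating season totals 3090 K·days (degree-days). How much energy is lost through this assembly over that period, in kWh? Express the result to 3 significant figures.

1420 kWh

0.136/0.0353 = 3.853
R_total = 0.13 + 3.853 + 0.764 + 0.031 = 4.778 m²·K/W
E = A × HDD × 24 / R / 1000 = 91.6 × 3090 × 24 / 4.778 / 1000 = 1422 kWh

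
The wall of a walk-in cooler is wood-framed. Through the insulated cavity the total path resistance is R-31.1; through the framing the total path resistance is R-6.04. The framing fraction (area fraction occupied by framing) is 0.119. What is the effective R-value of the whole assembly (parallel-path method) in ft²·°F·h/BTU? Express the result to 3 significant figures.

U_eff = 0.881/31.1 + 0.119/6.04 = 0.02833 + 0.0197 = 0.04803
R_eff = 1/U_eff = 20.82 ft²·°F·h/BTU

20.8 ft²·°F·h/BTU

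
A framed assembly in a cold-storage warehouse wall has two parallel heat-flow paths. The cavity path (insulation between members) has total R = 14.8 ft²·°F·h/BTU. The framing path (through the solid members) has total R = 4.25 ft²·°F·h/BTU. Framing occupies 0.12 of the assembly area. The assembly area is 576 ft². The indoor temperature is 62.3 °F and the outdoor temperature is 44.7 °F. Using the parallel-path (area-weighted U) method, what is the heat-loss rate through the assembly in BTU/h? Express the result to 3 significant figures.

U_eff = 0.88/14.8 + 0.12/4.25 = 0.05946 + 0.02824 = 0.08769
R_eff = 1/U_eff = 11.4 ft²·°F·h/BTU
Q = 576 × (62.3 − 44.7) / 11.4 = 889 BTU/h

889 BTU/h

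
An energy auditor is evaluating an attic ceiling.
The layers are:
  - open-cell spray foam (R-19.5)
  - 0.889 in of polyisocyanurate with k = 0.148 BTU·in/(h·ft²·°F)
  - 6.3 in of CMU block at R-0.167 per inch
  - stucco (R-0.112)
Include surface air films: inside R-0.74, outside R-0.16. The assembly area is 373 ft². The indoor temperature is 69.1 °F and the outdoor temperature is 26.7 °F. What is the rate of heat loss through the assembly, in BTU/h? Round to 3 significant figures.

574 BTU/h

0.889/0.148 = 6.007
6.3 × 0.167 = 1.052
R_total = 0.74 + 19.5 + 6.007 + 1.052 + 0.112 + 0.16 = 27.57 ft²·°F·h/BTU
Q = A·ΔT/R = 373 × (69.1 − 26.7) / 27.57 = 573.6 BTU/h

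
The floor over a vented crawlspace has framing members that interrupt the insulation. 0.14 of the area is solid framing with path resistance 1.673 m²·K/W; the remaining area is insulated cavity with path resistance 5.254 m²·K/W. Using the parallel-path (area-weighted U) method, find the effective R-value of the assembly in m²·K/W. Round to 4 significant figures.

4.043 m²·K/W

U_eff = 0.86/5.254 + 0.14/1.673 = 0.16368 + 0.083682 = 0.24737
R_eff = 1/U_eff = 4.0426 m²·K/W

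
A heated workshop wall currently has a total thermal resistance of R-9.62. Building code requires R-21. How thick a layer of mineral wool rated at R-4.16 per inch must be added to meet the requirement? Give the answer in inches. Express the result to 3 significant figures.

ΔR = 21 − 9.62 = 11.38 ft²·°F·h/BTU
L = ΔR / (R/in) = 11.38/4.16 = 2.736 in

2.74 in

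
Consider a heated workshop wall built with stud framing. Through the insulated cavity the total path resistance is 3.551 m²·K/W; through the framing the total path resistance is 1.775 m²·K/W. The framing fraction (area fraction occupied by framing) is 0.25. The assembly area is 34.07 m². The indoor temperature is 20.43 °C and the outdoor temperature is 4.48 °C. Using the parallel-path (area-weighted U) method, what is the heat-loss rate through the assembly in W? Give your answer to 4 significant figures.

U_eff = 0.75/3.551 + 0.25/1.775 = 0.21121 + 0.14085 = 0.35205
R_eff = 1/U_eff = 2.8405 m²·K/W
Q = 34.07 × (20.43 − 4.48) / 2.8405 = 191.31 W

191.3 W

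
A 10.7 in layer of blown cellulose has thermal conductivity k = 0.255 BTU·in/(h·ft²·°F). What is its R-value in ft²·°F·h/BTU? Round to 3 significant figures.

R = L/k = 10.7/0.255 = 41.96 ft²·°F·h/BTU

42.0 ft²·°F·h/BTU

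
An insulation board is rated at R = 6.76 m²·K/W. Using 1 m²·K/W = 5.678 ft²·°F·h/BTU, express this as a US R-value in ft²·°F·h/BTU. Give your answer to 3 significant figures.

R_US = 6.76 × 5.678 = 38.38

38.4 ft²·°F·h/BTU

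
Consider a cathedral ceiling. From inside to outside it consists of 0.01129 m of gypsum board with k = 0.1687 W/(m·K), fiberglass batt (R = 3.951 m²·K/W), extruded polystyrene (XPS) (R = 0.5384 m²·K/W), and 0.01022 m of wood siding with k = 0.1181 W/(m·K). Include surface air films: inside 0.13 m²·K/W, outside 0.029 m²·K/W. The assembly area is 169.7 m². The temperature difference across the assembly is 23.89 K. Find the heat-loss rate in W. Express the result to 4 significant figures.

0.01129/0.1687 = 0.066924
0.01022/0.1181 = 0.086537
R_total = 0.13 + 0.066924 + 3.951 + 0.5384 + 0.086537 + 0.029 = 4.8019 m²·K/W
Q = A·ΔT/R = 169.7 × 23.89 / 4.8019 = 844.28 W

844.3 W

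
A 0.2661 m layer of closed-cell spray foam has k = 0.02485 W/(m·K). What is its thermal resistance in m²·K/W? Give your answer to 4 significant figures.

10.71 m²·K/W

R = L/k = 0.2661/0.02485 = 10.708 m²·K/W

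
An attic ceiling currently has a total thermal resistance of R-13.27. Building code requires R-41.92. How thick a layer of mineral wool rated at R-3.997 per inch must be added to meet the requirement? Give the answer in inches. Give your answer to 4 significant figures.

ΔR = 41.92 − 13.27 = 28.65 ft²·°F·h/BTU
L = ΔR / (R/in) = 28.65/3.997 = 7.1679 in

7.168 in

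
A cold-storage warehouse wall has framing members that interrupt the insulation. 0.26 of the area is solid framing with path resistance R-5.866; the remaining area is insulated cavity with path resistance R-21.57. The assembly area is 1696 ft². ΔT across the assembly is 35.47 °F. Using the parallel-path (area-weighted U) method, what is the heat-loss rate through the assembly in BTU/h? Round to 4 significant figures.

4730 BTU/h

U_eff = 0.74/21.57 + 0.26/5.866 = 0.034307 + 0.044323 = 0.07863
R_eff = 1/U_eff = 12.718 ft²·°F·h/BTU
Q = 1696 × 35.47 / 12.718 = 4730.2 BTU/h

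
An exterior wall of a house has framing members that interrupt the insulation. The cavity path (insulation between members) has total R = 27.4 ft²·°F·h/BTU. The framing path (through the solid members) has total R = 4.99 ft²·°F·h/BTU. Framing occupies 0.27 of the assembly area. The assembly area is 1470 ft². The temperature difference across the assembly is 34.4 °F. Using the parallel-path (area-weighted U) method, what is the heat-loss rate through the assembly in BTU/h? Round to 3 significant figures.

4080 BTU/h

U_eff = 0.73/27.4 + 0.27/4.99 = 0.02664 + 0.05411 = 0.08075
R_eff = 1/U_eff = 12.38 ft²·°F·h/BTU
Q = 1470 × 34.4 / 12.38 = 4083 BTU/h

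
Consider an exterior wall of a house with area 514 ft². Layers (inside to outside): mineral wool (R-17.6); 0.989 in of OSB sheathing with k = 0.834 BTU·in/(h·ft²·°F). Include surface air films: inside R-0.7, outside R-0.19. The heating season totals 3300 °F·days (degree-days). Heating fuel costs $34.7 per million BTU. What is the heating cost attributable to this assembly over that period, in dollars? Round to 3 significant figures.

71.8 dollars

0.989/0.834 = 1.186
R_total = 0.7 + 17.6 + 1.186 + 0.19 = 19.68 ft²·°F·h/BTU
E = A × HDD × 24 / R = 514 × 3300 × 24 / 19.68 = 2069000 BTU
Cost = 2069000/10⁶ × 34.7 = $71.79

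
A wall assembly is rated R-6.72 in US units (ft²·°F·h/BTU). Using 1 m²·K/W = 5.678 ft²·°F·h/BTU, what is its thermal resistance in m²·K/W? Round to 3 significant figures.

R_SI = 6.72/5.678 = 1.184

1.18 m²·K/W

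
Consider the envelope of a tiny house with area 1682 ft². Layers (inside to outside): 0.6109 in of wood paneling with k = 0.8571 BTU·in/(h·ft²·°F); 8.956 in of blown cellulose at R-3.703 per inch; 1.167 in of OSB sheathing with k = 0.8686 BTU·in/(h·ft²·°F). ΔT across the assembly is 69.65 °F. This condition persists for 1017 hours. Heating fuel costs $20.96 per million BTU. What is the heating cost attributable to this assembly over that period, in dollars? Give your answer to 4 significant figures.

0.6109/0.8571 = 0.71275
8.956 × 3.703 = 33.164
1.167/0.8686 = 1.3435
R_total = 0.71275 + 33.164 + 1.3435 = 35.22 ft²·°F·h/BTU
Q = 1682 × 69.65 / 35.22 = 3326.2 BTU/h
E = 3326.2 × 1017 = 3382800 BTU
Cost = 3382800/10⁶ × 20.96 = $70.903

70.90 dollars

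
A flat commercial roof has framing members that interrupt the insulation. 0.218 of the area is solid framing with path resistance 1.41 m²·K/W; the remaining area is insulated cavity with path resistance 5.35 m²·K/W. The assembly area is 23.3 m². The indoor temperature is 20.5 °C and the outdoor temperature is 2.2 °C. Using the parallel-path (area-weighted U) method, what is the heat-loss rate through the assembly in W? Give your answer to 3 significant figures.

U_eff = 0.782/5.35 + 0.218/1.41 = 0.1462 + 0.1546 = 0.3008
R_eff = 1/U_eff = 3.325 m²·K/W
Q = 23.3 × (20.5 − 2.2) / 3.325 = 128.2 W

128 W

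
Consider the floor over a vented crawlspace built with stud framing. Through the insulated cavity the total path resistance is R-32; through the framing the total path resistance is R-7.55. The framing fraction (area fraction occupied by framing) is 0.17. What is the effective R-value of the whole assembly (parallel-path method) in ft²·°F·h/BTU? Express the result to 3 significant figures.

U_eff = 0.83/32 + 0.17/7.55 = 0.02594 + 0.02252 = 0.04845
R_eff = 1/U_eff = 20.64 ft²·°F·h/BTU

20.6 ft²·°F·h/BTU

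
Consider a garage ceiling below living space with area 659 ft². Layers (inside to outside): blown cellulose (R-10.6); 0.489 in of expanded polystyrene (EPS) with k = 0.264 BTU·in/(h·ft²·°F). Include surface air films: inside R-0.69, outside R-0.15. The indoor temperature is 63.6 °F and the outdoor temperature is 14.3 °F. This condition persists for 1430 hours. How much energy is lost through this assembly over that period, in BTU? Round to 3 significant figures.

3500000 BTU

0.489/0.264 = 1.852
R_total = 0.69 + 10.6 + 1.852 + 0.15 = 13.29 ft²·°F·h/BTU
Q = 659 × (63.6 − 14.3) / 13.29 = 2444 BTU/h
E = 2444 × 1430 = 3495000 BTU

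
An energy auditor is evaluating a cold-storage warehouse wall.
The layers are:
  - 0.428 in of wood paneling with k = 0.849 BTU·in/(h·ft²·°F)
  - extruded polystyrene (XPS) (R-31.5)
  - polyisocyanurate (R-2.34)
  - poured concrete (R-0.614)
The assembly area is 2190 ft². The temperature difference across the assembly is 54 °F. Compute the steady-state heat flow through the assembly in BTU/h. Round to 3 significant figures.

0.428/0.849 = 0.5041
R_total = 0.5041 + 31.5 + 2.34 + 0.614 = 34.96 ft²·°F·h/BTU
Q = A·ΔT/R = 2190 × 54 / 34.96 = 3383 BTU/h

3380 BTU/h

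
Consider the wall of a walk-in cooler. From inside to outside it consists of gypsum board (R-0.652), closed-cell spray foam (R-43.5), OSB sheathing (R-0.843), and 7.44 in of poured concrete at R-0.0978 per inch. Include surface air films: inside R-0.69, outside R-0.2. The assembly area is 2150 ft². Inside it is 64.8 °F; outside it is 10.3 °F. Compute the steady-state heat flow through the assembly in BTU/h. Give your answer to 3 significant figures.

2510 BTU/h

7.44 × 0.0978 = 0.7276
R_total = 0.69 + 0.652 + 43.5 + 0.843 + 0.7276 + 0.2 = 46.61 ft²·°F·h/BTU
Q = A·ΔT/R = 2150 × (64.8 − 10.3) / 46.61 = 2514 BTU/h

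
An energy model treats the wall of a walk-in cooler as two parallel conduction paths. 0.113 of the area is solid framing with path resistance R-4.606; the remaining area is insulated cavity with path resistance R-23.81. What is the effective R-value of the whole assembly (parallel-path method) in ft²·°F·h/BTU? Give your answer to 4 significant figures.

16.18 ft²·°F·h/BTU

U_eff = 0.887/23.81 + 0.113/4.606 = 0.037253 + 0.024533 = 0.061786
R_eff = 1/U_eff = 16.185 ft²·°F·h/BTU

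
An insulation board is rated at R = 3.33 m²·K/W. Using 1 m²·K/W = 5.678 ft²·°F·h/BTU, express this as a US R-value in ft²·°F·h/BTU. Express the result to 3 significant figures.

R_US = 3.33 × 5.678 = 18.91

18.9 ft²·°F·h/BTU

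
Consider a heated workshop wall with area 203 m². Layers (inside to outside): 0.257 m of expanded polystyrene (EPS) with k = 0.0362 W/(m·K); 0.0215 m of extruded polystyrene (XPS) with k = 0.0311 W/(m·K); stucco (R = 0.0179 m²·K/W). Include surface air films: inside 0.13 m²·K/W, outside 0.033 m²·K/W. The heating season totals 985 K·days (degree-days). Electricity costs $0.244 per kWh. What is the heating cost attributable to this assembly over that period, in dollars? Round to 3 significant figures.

0.257/0.0362 = 7.099
0.0215/0.0311 = 0.6913
R_total = 0.13 + 7.099 + 0.6913 + 0.0179 + 0.033 = 7.972 m²·K/W
E = A × HDD × 24 / R / 1000 = 203 × 985 × 24 / 7.972 / 1000 = 602 kWh
Cost = 602 × 0.244 = $146.9

147 dollars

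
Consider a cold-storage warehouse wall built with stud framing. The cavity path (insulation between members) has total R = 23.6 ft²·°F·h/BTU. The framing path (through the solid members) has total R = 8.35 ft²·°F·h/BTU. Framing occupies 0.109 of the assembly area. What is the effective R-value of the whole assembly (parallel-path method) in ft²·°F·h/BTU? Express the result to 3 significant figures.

19.7 ft²·°F·h/BTU

U_eff = 0.891/23.6 + 0.109/8.35 = 0.03775 + 0.01305 = 0.05081
R_eff = 1/U_eff = 19.68 ft²·°F·h/BTU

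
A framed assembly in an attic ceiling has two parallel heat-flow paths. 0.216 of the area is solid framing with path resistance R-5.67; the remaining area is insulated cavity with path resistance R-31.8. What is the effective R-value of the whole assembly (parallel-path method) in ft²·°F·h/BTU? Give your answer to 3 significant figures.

15.9 ft²·°F·h/BTU

U_eff = 0.784/31.8 + 0.216/5.67 = 0.02465 + 0.0381 = 0.06275
R_eff = 1/U_eff = 15.94 ft²·°F·h/BTU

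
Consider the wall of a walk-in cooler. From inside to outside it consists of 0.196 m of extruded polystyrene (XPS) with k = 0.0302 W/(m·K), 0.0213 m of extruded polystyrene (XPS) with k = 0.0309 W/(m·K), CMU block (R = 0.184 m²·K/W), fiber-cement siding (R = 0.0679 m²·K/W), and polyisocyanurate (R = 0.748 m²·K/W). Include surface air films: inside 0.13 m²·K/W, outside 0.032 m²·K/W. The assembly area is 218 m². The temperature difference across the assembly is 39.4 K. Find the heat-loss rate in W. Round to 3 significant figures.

1030 W

0.196/0.0302 = 6.49
0.0213/0.0309 = 0.6893
R_total = 0.13 + 6.49 + 0.6893 + 0.184 + 0.0679 + 0.748 + 0.032 = 8.341 m²·K/W
Q = A·ΔT/R = 218 × 39.4 / 8.341 = 1030 W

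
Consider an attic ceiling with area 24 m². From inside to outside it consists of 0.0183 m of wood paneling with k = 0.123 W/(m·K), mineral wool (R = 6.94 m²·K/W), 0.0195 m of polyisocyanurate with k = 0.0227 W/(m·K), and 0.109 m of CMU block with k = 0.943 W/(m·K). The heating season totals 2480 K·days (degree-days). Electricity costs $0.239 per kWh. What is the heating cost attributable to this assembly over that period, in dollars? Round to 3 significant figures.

42.3 dollars

0.0183/0.123 = 0.1488
0.0195/0.0227 = 0.859
0.109/0.943 = 0.1156
R_total = 0.1488 + 6.94 + 0.859 + 0.1156 = 8.063 m²·K/W
E = A × HDD × 24 / R / 1000 = 24 × 2480 × 24 / 8.063 / 1000 = 177.2 kWh
Cost = 177.2 × 0.239 = $42.34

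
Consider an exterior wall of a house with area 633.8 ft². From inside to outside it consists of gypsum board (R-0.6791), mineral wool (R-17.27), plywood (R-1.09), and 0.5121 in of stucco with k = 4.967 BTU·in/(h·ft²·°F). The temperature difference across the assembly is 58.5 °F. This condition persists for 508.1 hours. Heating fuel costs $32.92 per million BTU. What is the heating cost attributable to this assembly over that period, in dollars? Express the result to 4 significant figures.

32.40 dollars

0.5121/4.967 = 0.1031
R_total = 0.6791 + 17.27 + 1.09 + 0.1031 = 19.142 ft²·°F·h/BTU
Q = 633.8 × 58.5 / 19.142 = 1936.9 BTU/h
E = 1936.9 × 508.1 = 984160 BTU
Cost = 984160/10⁶ × 32.92 = $32.399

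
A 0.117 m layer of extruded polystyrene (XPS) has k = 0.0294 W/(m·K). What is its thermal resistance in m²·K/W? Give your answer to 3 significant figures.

R = L/k = 0.117/0.0294 = 3.98 m²·K/W

3.98 m²·K/W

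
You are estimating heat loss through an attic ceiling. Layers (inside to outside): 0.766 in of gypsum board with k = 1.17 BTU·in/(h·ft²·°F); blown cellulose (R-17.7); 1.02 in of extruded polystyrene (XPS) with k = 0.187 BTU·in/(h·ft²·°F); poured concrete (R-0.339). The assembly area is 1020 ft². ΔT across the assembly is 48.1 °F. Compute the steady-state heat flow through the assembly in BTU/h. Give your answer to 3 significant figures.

0.766/1.17 = 0.6547
1.02/0.187 = 5.455
R_total = 0.6547 + 17.7 + 5.455 + 0.339 = 24.15 ft²·°F·h/BTU
Q = A·ΔT/R = 1020 × 48.1 / 24.15 = 2032 BTU/h

2030 BTU/h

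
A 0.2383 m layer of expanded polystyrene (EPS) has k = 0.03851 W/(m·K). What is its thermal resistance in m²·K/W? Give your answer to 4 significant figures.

R = L/k = 0.2383/0.03851 = 6.188 m²·K/W

6.188 m²·K/W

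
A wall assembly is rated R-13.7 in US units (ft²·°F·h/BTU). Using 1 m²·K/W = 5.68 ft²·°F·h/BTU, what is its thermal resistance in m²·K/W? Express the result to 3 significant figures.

2.41 m²·K/W

R_SI = 13.7/5.68 = 2.412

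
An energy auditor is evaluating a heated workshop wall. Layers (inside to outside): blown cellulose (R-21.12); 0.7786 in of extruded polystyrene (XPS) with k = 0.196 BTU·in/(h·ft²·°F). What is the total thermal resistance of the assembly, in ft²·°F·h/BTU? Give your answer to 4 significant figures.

25.09 ft²·°F·h/BTU

0.7786/0.196 = 3.9724
R_total = 21.12 + 3.9724 = 25.092 ft²·°F·h/BTU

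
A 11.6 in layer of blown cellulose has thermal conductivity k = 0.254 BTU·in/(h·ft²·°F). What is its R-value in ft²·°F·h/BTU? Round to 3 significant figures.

45.7 ft²·°F·h/BTU

R = L/k = 11.6/0.254 = 45.67 ft²·°F·h/BTU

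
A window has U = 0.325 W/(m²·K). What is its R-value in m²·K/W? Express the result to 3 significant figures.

3.08 m²·K/W

R = 1/U = 1/0.325 = 3.077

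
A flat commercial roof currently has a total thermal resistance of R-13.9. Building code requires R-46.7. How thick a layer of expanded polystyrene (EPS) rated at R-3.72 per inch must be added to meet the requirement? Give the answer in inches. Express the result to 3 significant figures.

ΔR = 46.7 − 13.9 = 32.8 ft²·°F·h/BTU
L = ΔR / (R/in) = 32.8/3.72 = 8.817 in

8.82 in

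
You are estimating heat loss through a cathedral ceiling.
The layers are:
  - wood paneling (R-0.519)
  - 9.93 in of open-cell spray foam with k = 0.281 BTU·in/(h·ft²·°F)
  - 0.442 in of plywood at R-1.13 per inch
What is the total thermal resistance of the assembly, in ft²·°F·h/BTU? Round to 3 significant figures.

36.4 ft²·°F·h/BTU

9.93/0.281 = 35.34
0.442 × 1.13 = 0.4995
R_total = 0.519 + 35.34 + 0.4995 = 36.36 ft²·°F·h/BTU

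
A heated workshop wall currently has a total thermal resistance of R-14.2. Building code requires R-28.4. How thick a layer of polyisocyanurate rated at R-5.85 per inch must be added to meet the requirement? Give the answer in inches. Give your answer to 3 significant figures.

ΔR = 28.4 − 14.2 = 14.2 ft²·°F·h/BTU
L = ΔR / (R/in) = 14.2/5.85 = 2.427 in

2.43 in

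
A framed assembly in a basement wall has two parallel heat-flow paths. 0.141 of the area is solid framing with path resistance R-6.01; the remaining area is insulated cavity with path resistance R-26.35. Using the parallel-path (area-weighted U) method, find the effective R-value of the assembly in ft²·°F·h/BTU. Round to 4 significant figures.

17.84 ft²·°F·h/BTU

U_eff = 0.859/26.35 + 0.141/6.01 = 0.0326 + 0.023461 = 0.056061
R_eff = 1/U_eff = 17.838 ft²·°F·h/BTU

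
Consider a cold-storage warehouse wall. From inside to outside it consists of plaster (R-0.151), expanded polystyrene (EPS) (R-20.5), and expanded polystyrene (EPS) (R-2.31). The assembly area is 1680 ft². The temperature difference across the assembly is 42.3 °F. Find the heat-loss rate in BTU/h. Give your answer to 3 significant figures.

3090 BTU/h

R_total = 0.151 + 20.5 + 2.31 = 22.96 ft²·°F·h/BTU
Q = A·ΔT/R = 1680 × 42.3 / 22.96 = 3095 BTU/h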